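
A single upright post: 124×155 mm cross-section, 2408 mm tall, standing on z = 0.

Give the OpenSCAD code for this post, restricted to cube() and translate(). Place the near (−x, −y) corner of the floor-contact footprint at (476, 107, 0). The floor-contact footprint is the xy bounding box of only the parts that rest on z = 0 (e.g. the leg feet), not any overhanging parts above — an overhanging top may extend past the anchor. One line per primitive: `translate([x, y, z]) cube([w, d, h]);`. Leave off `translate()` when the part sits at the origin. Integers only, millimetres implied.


translate([476, 107, 0]) cube([124, 155, 2408]);


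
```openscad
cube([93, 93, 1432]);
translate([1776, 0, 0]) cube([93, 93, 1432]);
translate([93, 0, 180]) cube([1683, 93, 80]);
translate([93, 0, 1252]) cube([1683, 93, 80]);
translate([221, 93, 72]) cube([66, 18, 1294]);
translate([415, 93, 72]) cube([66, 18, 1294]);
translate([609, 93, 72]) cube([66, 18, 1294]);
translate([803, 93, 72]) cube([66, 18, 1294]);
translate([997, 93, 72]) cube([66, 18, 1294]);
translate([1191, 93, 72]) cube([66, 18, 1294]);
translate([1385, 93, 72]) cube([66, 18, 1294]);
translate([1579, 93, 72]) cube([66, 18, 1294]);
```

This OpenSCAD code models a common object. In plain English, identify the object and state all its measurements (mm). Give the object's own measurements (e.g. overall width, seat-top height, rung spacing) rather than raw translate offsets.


A fence section. Two 93×93 mm posts, 1432 mm tall, stand on the floor with a clear span of 1683 mm between their inner faces. Two horizontal rails of 93×80 mm section span the gap between the posts with their undersides at z = 180 mm and z = 1252 mm, flush with the posts' −y face. 8 pickets, each 66 mm wide, 18 mm thick and 1294 mm tall, are fixed to the +y face of the rails with their bottoms at z = 72 mm, spaced across the span with a 128 mm gap after the −x post and between neighbouring pickets, with 131 mm left before the +x post.


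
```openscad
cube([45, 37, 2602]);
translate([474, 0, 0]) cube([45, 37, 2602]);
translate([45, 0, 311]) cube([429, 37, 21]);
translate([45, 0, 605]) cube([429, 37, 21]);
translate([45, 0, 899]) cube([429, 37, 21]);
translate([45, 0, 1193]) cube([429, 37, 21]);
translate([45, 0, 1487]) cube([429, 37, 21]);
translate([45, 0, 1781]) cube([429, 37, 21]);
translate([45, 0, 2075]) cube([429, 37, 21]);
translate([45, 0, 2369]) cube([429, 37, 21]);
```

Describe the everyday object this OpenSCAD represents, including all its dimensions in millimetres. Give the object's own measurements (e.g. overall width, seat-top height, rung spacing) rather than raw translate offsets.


A straight ladder. Two 45×37 mm vertical rails, 2602 mm tall, stand 519 mm apart (outside-to-outside) with their front faces coplanar on the −y side. 8 rungs, each 37 mm deep and 21 mm tall, span between the inner faces of the rails, front faces flush with the rails. The lowest rung's underside is at z = 311 mm and rungs are spaced 294 mm apart (underside to underside).


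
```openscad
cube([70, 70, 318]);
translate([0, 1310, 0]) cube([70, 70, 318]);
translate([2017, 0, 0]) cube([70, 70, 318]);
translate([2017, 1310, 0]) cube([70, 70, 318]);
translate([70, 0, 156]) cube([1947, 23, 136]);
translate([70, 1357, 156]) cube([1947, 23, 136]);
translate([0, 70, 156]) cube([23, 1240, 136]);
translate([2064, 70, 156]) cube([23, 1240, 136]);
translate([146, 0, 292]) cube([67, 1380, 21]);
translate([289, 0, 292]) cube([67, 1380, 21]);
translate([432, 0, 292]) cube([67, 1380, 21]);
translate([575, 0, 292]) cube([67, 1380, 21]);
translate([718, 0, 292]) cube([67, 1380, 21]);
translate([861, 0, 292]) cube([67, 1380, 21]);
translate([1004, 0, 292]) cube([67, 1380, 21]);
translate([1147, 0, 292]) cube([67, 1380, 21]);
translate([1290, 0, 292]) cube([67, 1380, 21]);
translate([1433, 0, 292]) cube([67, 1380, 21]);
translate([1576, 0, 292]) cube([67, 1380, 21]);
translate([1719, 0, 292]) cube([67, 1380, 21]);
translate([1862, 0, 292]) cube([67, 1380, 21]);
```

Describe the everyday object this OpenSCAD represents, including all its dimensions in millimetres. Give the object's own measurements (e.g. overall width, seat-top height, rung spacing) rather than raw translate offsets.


A bed frame 2087 mm long (x) by 1380 mm wide (y). Four 70×70 mm corner posts, 318 mm tall, at the corners of the footprint. Four rails of 23 mm thickness and 136 mm height run between adjacent posts with their undersides at z = 156 mm, their outer faces flush with the outside of the frame (the two x-running rails run between the posts' inner faces; the two y-running rails run between the posts' inner faces). 13 slats, each 67 mm wide (x) and 21 mm thick, lie across the top of the two x-running rails, running the full 1380 mm width of the frame in y; along x they sit between the end posts with a 76 mm gap after the −x posts and between neighbouring slats, leaving 88 mm before the +x posts.


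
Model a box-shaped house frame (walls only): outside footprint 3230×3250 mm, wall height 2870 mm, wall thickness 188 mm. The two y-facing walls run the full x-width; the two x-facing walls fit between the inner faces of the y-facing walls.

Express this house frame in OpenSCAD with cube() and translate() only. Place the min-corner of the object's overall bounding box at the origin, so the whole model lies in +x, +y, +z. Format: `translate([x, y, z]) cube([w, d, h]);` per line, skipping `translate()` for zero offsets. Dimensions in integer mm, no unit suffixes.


cube([3230, 188, 2870]);
translate([0, 3062, 0]) cube([3230, 188, 2870]);
translate([0, 188, 0]) cube([188, 2874, 2870]);
translate([3042, 188, 0]) cube([188, 2874, 2870]);


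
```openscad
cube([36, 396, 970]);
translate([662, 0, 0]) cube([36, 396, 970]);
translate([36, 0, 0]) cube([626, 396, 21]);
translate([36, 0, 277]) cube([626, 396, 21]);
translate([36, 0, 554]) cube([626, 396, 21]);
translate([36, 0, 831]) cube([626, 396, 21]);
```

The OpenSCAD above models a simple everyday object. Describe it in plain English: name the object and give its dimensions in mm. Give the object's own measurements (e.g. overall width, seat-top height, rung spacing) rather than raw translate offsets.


An open bookshelf. Two side panels, each 36 mm thick, 396 mm deep and 970 mm tall, stand 698 mm apart (outside-to-outside). Between them sit 4 shelves, each 21 mm thick and 396 mm deep, spanning the full gap between the sides. The bottom shelf rests on the floor (its underside at z = 0) and the clear gap between one shelf's top and the next shelf's underside is 256 mm.


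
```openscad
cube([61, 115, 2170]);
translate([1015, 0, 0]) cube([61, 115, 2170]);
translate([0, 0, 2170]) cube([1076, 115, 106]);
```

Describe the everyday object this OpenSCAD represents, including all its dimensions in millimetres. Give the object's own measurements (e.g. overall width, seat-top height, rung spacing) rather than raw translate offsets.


A door frame. The clear opening is 954 mm wide and 2170 mm high. Two 61 mm wide jambs, 115 mm deep, stand either side of the opening from the floor to the top of the opening. A 106 mm thick head sits across the top of both jambs, spanning the full outside width of the frame.


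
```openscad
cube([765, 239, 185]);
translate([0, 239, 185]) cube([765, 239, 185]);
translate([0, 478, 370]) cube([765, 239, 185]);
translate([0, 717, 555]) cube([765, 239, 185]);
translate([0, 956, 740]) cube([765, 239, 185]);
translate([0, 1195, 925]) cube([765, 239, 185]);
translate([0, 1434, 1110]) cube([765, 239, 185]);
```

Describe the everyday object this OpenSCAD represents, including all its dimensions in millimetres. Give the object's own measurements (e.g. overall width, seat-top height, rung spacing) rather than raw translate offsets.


A straight staircase of 7 solid steps. Each step is 765 mm wide (x), 239 mm deep (y, the going) and 185 mm tall (the rise). The first step rests on the floor; each subsequent step sits one going further in +y and one rise higher in +z, directly behind and above the previous step with no overlap.


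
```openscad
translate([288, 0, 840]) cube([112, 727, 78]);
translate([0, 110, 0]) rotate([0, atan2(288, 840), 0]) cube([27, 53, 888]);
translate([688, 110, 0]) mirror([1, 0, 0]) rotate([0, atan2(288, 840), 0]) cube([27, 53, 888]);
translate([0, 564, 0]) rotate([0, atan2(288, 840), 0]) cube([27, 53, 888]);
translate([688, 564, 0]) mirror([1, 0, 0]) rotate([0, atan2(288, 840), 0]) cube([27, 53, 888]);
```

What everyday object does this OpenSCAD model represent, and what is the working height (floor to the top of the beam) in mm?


A sawhorse. The overall height is 918 mm.

A beam across two mirrored pairs of raked legs — a sawhorse. The beam's underside is at z = 840 (matching the legs' vertical rise in atan2(288, 840)) and the beam is 78 mm tall, so its top is at 840 + 78 = 918 mm. The raked legs top out at the beam's underside, so that is the highest point.


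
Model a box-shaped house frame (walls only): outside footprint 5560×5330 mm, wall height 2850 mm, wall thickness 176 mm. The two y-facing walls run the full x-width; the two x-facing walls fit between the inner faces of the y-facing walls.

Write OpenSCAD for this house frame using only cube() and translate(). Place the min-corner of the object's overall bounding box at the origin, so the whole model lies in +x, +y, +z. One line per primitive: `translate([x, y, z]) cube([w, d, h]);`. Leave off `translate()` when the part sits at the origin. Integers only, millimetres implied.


cube([5560, 176, 2850]);
translate([0, 5154, 0]) cube([5560, 176, 2850]);
translate([0, 176, 0]) cube([176, 4978, 2850]);
translate([5384, 176, 0]) cube([176, 4978, 2850]);


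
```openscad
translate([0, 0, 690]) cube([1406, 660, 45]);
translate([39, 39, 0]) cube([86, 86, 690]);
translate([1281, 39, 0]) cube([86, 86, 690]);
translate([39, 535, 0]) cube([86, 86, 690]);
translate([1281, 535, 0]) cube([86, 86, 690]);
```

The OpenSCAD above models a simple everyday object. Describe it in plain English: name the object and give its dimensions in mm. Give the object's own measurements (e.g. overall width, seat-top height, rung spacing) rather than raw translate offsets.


A rectangular dining table. The top is 1406×660×45 mm with its upper surface at z = 735 mm. It stands on four 86×86 mm square legs, each inset 39 mm from the nearest pair of top edges, running from the floor to the underside of the top.


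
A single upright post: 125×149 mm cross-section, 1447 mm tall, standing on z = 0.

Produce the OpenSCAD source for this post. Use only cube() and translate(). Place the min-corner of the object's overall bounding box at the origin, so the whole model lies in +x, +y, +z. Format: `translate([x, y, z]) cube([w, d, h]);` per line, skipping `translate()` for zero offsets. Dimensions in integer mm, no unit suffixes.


cube([125, 149, 1447]);


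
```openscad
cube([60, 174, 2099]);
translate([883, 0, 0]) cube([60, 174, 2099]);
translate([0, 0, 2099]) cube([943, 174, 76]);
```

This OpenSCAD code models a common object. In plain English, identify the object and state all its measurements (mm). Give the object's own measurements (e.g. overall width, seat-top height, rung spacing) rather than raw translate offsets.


A door frame. The clear opening is 823 mm wide and 2099 mm high. Two 60 mm wide jambs, 174 mm deep, stand either side of the opening from the floor to the top of the opening. A 76 mm thick head sits across the top of both jambs, spanning the full outside width of the frame.


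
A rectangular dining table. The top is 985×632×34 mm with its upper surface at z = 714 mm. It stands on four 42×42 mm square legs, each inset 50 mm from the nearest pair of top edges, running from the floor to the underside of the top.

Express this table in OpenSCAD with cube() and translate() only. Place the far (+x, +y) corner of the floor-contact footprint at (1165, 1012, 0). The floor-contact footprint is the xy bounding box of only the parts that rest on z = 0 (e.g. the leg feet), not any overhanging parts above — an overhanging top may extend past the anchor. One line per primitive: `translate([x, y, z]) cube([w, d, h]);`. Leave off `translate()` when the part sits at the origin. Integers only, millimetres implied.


translate([230, 430, 680]) cube([985, 632, 34]);
translate([280, 480, 0]) cube([42, 42, 680]);
translate([1123, 480, 0]) cube([42, 42, 680]);
translate([280, 970, 0]) cube([42, 42, 680]);
translate([1123, 970, 0]) cube([42, 42, 680]);


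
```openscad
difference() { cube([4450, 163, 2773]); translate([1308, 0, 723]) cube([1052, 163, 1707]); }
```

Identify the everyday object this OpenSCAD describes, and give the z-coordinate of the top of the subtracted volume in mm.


A wall with a window opening. The window head height is 2430 mm.

A wall with a rectangular opening subtracted — a window. Sill at z = 723, opening 1707 mm tall, so the head is at 723 + 1707 = 2430 mm.


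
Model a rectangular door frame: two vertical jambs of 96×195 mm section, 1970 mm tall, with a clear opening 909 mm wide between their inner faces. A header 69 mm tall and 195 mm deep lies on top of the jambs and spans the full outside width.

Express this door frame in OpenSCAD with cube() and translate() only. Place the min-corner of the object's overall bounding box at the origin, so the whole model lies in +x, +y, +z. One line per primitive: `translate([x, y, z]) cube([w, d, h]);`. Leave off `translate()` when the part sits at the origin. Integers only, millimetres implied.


cube([96, 195, 1970]);
translate([1005, 0, 0]) cube([96, 195, 1970]);
translate([0, 0, 1970]) cube([1101, 195, 69]);


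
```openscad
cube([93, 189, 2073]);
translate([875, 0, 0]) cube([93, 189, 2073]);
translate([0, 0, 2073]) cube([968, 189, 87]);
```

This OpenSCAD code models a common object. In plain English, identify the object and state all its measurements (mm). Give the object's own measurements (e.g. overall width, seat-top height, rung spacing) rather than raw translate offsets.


A door frame. The clear opening is 782 mm wide and 2073 mm high. Two 93 mm wide jambs, 189 mm deep, stand either side of the opening from the floor to the top of the opening. A 87 mm thick head sits across the top of both jambs, spanning the full outside width of the frame.


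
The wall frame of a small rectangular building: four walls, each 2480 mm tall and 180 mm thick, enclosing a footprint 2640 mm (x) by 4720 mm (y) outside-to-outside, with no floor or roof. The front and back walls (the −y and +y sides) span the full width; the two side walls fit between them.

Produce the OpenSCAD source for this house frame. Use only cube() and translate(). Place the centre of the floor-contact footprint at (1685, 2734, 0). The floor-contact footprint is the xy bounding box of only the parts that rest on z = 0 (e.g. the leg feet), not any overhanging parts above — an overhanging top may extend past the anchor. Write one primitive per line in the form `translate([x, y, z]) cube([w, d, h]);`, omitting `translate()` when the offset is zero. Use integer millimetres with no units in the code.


translate([365, 374, 0]) cube([2640, 180, 2480]);
translate([365, 4914, 0]) cube([2640, 180, 2480]);
translate([365, 554, 0]) cube([180, 4360, 2480]);
translate([2825, 554, 0]) cube([180, 4360, 2480]);


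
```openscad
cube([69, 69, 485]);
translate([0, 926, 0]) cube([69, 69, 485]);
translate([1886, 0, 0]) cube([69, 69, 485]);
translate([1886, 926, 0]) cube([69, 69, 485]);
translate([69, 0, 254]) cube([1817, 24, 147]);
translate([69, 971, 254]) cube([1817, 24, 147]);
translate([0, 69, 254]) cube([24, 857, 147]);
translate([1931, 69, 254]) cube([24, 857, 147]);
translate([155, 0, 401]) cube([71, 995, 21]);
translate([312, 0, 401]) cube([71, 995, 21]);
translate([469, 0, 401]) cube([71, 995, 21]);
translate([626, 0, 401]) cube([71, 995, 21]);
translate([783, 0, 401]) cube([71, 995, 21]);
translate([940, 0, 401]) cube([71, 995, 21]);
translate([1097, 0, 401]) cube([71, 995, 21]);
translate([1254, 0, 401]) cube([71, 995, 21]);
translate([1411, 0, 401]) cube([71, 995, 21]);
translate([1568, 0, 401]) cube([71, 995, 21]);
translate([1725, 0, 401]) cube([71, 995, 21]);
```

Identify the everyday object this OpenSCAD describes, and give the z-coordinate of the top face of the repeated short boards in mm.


A bed frame. The slat-top height is 422 mm.

Four posts, four rails, and a row of slats — a bed frame. Slats sit on the rails at z = 254 + 147 = 401; with slat thickness 21, the top is 422 mm.


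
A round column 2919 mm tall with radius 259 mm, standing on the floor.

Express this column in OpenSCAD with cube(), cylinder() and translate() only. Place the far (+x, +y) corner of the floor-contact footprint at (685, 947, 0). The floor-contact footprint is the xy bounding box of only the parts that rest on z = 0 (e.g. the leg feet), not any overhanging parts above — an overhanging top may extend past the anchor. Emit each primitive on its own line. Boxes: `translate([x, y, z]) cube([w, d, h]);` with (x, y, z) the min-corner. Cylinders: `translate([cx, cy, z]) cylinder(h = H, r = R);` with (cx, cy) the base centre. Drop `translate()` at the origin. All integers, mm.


translate([426, 688, 0]) cylinder(h = 2919, r = 259);


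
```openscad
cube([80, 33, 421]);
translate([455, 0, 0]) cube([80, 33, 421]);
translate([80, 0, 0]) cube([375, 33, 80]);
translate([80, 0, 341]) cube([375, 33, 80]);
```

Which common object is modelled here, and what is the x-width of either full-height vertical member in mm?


A picture frame. The border width is 80 mm.

Four thin pieces enclosing a rectangular opening — a picture frame. The two full-height stiles are 421 mm tall; the top rail sits at z = 341 and is 80 mm tall, so the border above the opening is 421 − 341 = 80 mm, matching the stile x-width.


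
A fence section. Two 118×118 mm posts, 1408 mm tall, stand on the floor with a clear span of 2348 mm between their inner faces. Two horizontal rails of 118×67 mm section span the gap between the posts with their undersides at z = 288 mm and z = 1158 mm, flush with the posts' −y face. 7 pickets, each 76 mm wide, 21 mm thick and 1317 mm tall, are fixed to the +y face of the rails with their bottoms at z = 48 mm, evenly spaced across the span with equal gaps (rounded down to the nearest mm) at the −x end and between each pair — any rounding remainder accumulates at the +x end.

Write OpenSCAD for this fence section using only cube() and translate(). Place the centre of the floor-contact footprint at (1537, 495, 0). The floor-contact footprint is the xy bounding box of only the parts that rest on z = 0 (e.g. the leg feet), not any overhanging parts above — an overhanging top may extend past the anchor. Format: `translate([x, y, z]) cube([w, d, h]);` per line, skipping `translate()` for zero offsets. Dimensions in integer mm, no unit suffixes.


translate([245, 436, 0]) cube([118, 118, 1408]);
translate([2711, 436, 0]) cube([118, 118, 1408]);
translate([363, 436, 288]) cube([2348, 118, 67]);
translate([363, 436, 1158]) cube([2348, 118, 67]);
translate([590, 554, 48]) cube([76, 21, 1317]);
translate([893, 554, 48]) cube([76, 21, 1317]);
translate([1196, 554, 48]) cube([76, 21, 1317]);
translate([1499, 554, 48]) cube([76, 21, 1317]);
translate([1802, 554, 48]) cube([76, 21, 1317]);
translate([2105, 554, 48]) cube([76, 21, 1317]);
translate([2408, 554, 48]) cube([76, 21, 1317]);


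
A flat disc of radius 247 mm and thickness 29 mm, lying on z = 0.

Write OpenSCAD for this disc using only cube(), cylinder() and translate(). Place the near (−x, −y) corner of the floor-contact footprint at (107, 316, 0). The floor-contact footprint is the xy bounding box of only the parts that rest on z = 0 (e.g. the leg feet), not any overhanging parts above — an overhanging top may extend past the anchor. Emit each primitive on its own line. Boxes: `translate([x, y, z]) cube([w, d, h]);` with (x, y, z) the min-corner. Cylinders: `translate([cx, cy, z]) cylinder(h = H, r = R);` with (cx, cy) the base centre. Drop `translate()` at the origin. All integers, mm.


translate([354, 563, 0]) cylinder(h = 29, r = 247);


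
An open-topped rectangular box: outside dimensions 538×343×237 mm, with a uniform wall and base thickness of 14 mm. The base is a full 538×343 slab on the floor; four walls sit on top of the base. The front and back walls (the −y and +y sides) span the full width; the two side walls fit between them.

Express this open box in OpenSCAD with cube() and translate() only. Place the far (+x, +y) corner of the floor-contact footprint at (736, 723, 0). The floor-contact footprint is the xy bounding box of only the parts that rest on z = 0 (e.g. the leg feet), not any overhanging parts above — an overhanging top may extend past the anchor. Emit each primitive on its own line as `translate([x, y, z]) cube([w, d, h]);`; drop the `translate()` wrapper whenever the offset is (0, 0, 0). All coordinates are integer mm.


translate([198, 380, 0]) cube([538, 343, 14]);
translate([198, 380, 14]) cube([538, 14, 223]);
translate([198, 709, 14]) cube([538, 14, 223]);
translate([198, 394, 14]) cube([14, 315, 223]);
translate([722, 394, 14]) cube([14, 315, 223]);


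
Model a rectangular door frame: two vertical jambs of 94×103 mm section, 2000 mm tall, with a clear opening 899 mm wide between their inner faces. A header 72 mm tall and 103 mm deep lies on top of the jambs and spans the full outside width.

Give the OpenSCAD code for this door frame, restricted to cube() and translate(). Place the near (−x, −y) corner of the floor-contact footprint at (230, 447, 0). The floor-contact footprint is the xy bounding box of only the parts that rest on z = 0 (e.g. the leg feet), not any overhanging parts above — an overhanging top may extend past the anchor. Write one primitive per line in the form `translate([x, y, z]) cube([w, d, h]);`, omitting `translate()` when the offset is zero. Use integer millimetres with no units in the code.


translate([230, 447, 0]) cube([94, 103, 2000]);
translate([1223, 447, 0]) cube([94, 103, 2000]);
translate([230, 447, 2000]) cube([1087, 103, 72]);


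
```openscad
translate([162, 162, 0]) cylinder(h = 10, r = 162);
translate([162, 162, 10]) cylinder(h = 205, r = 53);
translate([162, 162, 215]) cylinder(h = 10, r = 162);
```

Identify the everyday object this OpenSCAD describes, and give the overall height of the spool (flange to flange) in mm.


A spool. The overall height is 225 mm.

Three coaxial cylinders, large–small–large — a spool. Two 10 mm flanges and a 205 mm core give 10 + 205 + 10 = 225 mm.


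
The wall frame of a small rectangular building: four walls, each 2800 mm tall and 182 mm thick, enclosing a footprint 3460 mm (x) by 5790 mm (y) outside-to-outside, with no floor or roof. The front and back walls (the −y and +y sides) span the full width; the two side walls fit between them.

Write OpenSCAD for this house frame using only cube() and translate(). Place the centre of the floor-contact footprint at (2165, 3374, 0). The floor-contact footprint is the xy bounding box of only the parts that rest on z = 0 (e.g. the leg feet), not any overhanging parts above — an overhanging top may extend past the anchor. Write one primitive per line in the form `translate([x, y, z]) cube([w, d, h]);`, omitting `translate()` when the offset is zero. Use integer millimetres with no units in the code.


translate([435, 479, 0]) cube([3460, 182, 2800]);
translate([435, 6087, 0]) cube([3460, 182, 2800]);
translate([435, 661, 0]) cube([182, 5426, 2800]);
translate([3713, 661, 0]) cube([182, 5426, 2800]);


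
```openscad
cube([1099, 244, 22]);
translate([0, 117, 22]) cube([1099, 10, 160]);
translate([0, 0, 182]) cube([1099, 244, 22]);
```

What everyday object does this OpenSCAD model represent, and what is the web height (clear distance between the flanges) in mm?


An I-beam. The web height is 160 mm.

Two wide flanges with a thin centred web — an I-beam. Overall 204 mm minus two 22 mm flanges gives a web of 204 − 2·22 = 160 mm.


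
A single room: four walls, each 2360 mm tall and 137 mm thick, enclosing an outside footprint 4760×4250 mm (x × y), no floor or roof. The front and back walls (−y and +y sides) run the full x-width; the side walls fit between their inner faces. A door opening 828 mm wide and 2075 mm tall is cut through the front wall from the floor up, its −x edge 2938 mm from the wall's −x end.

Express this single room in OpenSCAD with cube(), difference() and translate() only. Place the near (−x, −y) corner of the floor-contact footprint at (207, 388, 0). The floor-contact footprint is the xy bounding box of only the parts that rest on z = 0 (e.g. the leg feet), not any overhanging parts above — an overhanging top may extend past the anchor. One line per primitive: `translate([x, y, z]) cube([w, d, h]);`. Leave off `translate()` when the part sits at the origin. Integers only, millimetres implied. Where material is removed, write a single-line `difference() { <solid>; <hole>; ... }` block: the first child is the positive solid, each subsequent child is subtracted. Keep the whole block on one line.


difference() { translate([207, 388, 0]) cube([4760, 137, 2360]); translate([3145, 388, 0]) cube([828, 137, 2075]); }
translate([207, 4501, 0]) cube([4760, 137, 2360]);
translate([207, 525, 0]) cube([137, 3976, 2360]);
translate([4830, 525, 0]) cube([137, 3976, 2360]);


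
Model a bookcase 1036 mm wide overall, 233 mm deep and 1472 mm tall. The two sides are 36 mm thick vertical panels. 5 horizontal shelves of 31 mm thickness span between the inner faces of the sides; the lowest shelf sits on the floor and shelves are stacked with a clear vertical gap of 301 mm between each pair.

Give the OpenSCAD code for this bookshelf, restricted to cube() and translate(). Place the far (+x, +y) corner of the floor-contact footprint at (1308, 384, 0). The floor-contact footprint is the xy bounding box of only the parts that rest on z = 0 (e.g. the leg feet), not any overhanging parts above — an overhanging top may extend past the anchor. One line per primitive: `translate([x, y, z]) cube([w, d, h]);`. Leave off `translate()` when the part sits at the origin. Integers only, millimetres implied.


translate([272, 151, 0]) cube([36, 233, 1472]);
translate([1272, 151, 0]) cube([36, 233, 1472]);
translate([308, 151, 0]) cube([964, 233, 31]);
translate([308, 151, 332]) cube([964, 233, 31]);
translate([308, 151, 664]) cube([964, 233, 31]);
translate([308, 151, 996]) cube([964, 233, 31]);
translate([308, 151, 1328]) cube([964, 233, 31]);


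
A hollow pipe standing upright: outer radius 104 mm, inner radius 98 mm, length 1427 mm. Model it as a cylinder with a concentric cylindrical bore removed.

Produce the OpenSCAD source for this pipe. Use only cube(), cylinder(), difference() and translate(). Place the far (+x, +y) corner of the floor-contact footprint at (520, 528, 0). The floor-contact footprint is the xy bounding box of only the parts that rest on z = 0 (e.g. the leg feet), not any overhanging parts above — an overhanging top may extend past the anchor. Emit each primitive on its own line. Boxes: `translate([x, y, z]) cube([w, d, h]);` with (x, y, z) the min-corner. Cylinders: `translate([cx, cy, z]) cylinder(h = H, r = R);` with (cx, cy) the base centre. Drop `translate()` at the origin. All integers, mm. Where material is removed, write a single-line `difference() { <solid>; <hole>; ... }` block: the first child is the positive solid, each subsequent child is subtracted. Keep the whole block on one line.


difference() { translate([416, 424, 0]) cylinder(h = 1427, r = 104); translate([416, 424, 0]) cylinder(h = 1427, r = 98); }


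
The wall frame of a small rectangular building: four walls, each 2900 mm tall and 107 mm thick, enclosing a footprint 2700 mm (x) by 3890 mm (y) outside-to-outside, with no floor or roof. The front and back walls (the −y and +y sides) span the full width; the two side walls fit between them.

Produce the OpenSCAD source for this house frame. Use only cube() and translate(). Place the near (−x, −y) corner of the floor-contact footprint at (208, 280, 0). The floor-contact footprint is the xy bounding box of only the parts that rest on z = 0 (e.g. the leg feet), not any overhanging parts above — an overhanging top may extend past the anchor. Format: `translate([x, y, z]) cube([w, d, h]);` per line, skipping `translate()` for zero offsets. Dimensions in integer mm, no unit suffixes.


translate([208, 280, 0]) cube([2700, 107, 2900]);
translate([208, 4063, 0]) cube([2700, 107, 2900]);
translate([208, 387, 0]) cube([107, 3676, 2900]);
translate([2801, 387, 0]) cube([107, 3676, 2900]);


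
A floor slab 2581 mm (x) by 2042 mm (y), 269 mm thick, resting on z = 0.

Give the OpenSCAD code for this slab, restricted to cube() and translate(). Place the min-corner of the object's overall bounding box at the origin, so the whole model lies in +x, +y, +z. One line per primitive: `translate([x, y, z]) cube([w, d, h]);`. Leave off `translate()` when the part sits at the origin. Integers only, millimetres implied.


cube([2581, 2042, 269]);


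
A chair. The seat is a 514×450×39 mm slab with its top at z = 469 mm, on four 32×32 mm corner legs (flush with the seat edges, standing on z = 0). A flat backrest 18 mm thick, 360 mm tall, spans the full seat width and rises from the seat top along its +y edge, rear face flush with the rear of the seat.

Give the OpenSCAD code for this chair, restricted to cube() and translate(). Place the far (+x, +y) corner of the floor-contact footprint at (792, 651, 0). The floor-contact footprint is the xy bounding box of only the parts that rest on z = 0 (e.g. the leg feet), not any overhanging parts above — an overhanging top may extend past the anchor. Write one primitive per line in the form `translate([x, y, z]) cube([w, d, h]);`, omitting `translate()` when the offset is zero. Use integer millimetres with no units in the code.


// leg_h = 469 - 39 = 430
translate([278, 201, 430]) cube([514, 450, 39]);
translate([278, 201, 0]) cube([32, 32, 430]);
translate([760, 201, 0]) cube([32, 32, 430]);
translate([278, 619, 0]) cube([32, 32, 430]);
translate([760, 619, 0]) cube([32, 32, 430]);
translate([278, 633, 469]) cube([514, 18, 360]);


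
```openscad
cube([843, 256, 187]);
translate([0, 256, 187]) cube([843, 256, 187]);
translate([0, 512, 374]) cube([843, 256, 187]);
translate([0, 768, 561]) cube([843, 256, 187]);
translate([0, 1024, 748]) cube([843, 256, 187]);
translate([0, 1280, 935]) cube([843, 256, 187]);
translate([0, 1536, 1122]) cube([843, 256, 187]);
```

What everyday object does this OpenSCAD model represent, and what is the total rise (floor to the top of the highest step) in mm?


A staircase. The total rise is 1309 mm.

7 identical blocks, each offset up and back from the previous — a staircase. Each step is 187 mm tall and there are 7 of them, so the total rise is 7 × 187 = 1309 mm.


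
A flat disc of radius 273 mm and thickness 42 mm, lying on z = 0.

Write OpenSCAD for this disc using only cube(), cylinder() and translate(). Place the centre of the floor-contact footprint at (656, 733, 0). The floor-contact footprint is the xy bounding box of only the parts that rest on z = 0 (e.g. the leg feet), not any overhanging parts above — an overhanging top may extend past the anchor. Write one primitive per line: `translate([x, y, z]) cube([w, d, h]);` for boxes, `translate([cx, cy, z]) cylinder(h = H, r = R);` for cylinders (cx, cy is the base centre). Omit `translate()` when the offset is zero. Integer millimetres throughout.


translate([656, 733, 0]) cylinder(h = 42, r = 273);


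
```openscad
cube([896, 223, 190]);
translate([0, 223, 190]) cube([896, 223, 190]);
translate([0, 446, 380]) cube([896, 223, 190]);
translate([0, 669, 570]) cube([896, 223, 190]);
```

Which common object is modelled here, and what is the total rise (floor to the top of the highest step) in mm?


A staircase. The total rise is 760 mm.

4 identical blocks, each offset up and back from the previous — a staircase. Each step is 190 mm tall and there are 4 of them, so the total rise is 4 × 190 = 760 mm.


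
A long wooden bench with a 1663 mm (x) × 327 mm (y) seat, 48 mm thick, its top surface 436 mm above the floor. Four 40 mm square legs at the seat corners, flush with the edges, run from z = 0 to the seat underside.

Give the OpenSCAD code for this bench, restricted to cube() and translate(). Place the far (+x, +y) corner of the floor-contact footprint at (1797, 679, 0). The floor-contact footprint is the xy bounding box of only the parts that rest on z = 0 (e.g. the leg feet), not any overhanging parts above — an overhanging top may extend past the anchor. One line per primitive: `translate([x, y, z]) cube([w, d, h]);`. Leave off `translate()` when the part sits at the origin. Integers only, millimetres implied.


// leg_h = 436 − 48 = 388
translate([134, 352, 388]) cube([1663, 327, 48]);
translate([134, 352, 0]) cube([40, 40, 388]);
translate([134, 639, 0]) cube([40, 40, 388]);
translate([1757, 352, 0]) cube([40, 40, 388]);
translate([1757, 639, 0]) cube([40, 40, 388]);


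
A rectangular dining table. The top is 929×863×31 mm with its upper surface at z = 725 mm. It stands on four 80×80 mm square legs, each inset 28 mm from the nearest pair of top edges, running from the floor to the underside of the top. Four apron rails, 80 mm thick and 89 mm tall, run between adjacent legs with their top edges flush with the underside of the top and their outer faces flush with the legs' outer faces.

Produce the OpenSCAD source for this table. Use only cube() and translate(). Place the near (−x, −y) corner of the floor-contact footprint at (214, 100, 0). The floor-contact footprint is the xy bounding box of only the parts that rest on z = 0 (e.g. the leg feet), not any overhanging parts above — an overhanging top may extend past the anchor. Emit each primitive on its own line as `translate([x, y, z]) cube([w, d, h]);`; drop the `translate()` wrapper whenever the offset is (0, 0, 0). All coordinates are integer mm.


translate([186, 72, 694]) cube([929, 863, 31]);
translate([214, 100, 0]) cube([80, 80, 694]);
translate([1007, 100, 0]) cube([80, 80, 694]);
translate([214, 827, 0]) cube([80, 80, 694]);
translate([1007, 827, 0]) cube([80, 80, 694]);
translate([294, 100, 605]) cube([713, 80, 89]);
translate([294, 827, 605]) cube([713, 80, 89]);
translate([214, 180, 605]) cube([80, 647, 89]);
translate([1007, 180, 605]) cube([80, 647, 89]);


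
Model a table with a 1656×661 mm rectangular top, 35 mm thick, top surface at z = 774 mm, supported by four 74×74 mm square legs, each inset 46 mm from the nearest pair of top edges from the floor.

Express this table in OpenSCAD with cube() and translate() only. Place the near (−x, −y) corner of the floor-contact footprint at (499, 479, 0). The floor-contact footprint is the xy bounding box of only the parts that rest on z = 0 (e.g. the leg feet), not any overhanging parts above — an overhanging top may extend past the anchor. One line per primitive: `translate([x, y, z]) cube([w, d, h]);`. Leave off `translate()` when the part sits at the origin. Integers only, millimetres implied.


// leg_h = 774 - 35 = 739
translate([453, 433, 739]) cube([1656, 661, 35]);
translate([499, 479, 0]) cube([74, 74, 739]);
translate([1989, 479, 0]) cube([74, 74, 739]);
translate([499, 974, 0]) cube([74, 74, 739]);
translate([1989, 974, 0]) cube([74, 74, 739]);


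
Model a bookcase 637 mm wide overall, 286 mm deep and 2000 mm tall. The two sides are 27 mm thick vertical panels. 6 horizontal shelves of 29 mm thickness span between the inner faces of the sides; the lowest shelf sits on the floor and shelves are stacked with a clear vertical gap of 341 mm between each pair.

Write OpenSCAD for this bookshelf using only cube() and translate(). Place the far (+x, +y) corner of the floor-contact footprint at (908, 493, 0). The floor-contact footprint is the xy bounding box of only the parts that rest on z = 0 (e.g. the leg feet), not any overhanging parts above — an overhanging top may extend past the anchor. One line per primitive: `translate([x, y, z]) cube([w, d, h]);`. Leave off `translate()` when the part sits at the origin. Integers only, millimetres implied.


translate([271, 207, 0]) cube([27, 286, 2000]);
translate([881, 207, 0]) cube([27, 286, 2000]);
translate([298, 207, 0]) cube([583, 286, 29]);
translate([298, 207, 370]) cube([583, 286, 29]);
translate([298, 207, 740]) cube([583, 286, 29]);
translate([298, 207, 1110]) cube([583, 286, 29]);
translate([298, 207, 1480]) cube([583, 286, 29]);
translate([298, 207, 1850]) cube([583, 286, 29]);


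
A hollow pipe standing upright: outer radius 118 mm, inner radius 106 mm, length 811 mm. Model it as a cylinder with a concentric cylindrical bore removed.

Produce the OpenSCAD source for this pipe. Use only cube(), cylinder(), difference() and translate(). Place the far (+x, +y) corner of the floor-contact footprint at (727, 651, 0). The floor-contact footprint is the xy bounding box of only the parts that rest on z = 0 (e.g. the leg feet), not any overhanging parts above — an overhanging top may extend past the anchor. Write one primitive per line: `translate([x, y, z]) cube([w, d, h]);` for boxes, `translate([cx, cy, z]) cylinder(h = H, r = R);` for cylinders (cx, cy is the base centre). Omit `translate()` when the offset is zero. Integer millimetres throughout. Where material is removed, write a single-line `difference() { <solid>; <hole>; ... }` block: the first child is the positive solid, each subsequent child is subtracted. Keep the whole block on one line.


difference() { translate([609, 533, 0]) cylinder(h = 811, r = 118); translate([609, 533, 0]) cylinder(h = 811, r = 106); }


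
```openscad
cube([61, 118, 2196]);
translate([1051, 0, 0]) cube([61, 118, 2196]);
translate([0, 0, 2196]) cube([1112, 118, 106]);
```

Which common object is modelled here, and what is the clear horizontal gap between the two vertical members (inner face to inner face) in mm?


A door frame. The clear opening width is 990 mm.

Two 2196 mm tall posts with a header on top — a door frame. The left jamb is 61 mm wide at x = 0; the right jamb starts at x = 1051. The clear opening is 1051 − 61 = 990 mm.


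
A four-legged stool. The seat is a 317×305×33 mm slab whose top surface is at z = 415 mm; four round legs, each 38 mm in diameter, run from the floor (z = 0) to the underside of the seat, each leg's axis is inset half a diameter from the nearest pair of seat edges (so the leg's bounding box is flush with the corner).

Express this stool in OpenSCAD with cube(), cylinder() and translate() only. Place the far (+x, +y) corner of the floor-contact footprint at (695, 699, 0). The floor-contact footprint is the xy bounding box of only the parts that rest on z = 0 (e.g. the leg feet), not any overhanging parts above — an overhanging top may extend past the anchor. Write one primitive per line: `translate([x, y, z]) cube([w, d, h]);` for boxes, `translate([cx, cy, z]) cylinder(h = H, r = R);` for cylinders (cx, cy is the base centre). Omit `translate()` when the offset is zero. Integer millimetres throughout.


translate([378, 394, 382]) cube([317, 305, 33]);
translate([397, 413, 0]) cylinder(h = 382, r = 19);
translate([676, 413, 0]) cylinder(h = 382, r = 19);
translate([397, 680, 0]) cylinder(h = 382, r = 19);
translate([676, 680, 0]) cylinder(h = 382, r = 19);


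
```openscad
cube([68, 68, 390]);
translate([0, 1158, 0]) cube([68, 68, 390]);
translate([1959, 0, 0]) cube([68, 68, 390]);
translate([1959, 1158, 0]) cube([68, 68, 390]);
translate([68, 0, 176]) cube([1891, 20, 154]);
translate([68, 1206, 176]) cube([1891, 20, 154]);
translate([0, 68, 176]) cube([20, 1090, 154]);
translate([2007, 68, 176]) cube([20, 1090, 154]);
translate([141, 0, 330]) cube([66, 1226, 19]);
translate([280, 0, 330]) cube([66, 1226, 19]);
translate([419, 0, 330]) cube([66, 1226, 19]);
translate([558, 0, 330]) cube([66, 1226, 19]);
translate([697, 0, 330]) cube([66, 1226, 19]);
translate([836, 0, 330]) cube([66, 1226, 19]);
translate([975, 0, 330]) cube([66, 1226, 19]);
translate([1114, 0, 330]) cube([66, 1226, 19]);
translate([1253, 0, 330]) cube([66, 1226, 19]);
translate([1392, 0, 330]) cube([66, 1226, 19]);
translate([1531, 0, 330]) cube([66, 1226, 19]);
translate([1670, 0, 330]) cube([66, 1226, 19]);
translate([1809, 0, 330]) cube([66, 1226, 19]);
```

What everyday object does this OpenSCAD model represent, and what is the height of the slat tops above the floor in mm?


A bed frame. The slat-top height is 349 mm.

Four posts, four rails, and a row of slats — a bed frame. Slats sit on the rails at z = 176 + 154 = 330; with slat thickness 19, the top is 349 mm.
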